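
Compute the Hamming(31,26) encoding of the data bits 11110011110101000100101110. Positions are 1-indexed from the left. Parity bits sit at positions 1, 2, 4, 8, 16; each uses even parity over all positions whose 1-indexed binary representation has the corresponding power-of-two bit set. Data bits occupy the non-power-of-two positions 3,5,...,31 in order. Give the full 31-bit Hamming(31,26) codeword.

1110111000111101101000100101110

Place data bits at non-power-of-two positions: b3=1, b5=1, b6=1, b7=1, b9=0, b10=0, b11=1, b12=1, b13=1, b14=1, b15=0, b17=1, b18=0, b19=1, b20=0, b21=0, b22=0, b23=1, b24=0, b25=0, b26=1, b27=0, b28=1, b29=1, b30=1, b31=0.
p1 = XOR of data positions {3,5,7,9,11,13,15,17,19,21,23,25,27,29,31} = 1⊕1⊕1⊕0⊕1⊕1⊕0⊕1⊕1⊕0⊕1⊕0⊕0⊕1⊕0 = 1
p2 = XOR of data positions {3,6,7,10,11,14,15,18,19,22,23,26,27,30,31} = 1⊕1⊕1⊕0⊕1⊕1⊕0⊕0⊕1⊕0⊕1⊕1⊕0⊕1⊕0 = 1
p4 = XOR of data positions {5,6,7,12,13,14,15,20,21,22,23,28,29,30,31} = 1⊕1⊕1⊕1⊕1⊕1⊕0⊕0⊕0⊕0⊕1⊕1⊕1⊕1⊕0 = 0
p8 = XOR of data positions {9,10,11,12,13,14,15,24,25,26,27,28,29,30,31} = 0⊕0⊕1⊕1⊕1⊕1⊕0⊕0⊕0⊕1⊕0⊕1⊕1⊕1⊕0 = 0
p16 = XOR of data positions {17,18,19,20,21,22,23,24,25,26,27,28,29,30,31} = 1⊕0⊕1⊕0⊕0⊕0⊕1⊕0⊕0⊕1⊕0⊕1⊕1⊕1⊕0 = 1
Codeword b1..b31 = 1110111000111101101000100101110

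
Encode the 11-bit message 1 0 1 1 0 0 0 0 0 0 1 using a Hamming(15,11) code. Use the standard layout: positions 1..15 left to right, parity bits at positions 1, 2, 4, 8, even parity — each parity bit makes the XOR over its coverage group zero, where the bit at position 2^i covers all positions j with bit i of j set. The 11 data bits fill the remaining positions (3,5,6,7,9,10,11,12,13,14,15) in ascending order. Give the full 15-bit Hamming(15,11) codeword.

101101110000001

Place data bits at non-power-of-two positions: b3=1, b5=0, b6=1, b7=1, b9=0, b10=0, b11=0, b12=0, b13=0, b14=0, b15=1.
p1 = XOR of data positions {3,5,7,9,11,13,15} = 1⊕0⊕1⊕0⊕0⊕0⊕1 = 1
p2 = XOR of data positions {3,6,7,10,11,14,15} = 1⊕1⊕1⊕0⊕0⊕0⊕1 = 0
p4 = XOR of data positions {5,6,7,12,13,14,15} = 0⊕1⊕1⊕0⊕0⊕0⊕1 = 1
p8 = XOR of data positions {9,10,11,12,13,14,15} = 0⊕0⊕0⊕0⊕0⊕0⊕1 = 1
Codeword b1..b15 = 101101110000001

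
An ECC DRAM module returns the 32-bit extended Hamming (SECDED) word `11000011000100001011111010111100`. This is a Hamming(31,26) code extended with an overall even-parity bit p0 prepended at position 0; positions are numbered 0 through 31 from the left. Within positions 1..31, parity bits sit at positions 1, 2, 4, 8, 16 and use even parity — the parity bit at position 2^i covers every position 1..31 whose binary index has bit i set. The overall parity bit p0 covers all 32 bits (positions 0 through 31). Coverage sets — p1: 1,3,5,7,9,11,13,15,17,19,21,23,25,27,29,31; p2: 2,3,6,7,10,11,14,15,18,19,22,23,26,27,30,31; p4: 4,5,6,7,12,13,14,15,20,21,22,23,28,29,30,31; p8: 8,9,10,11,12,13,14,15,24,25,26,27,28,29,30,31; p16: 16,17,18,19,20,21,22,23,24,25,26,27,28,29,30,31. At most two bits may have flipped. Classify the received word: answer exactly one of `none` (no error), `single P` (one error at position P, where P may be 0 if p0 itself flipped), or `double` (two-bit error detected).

double

s1: b1⊕b3⊕b5⊕b7⊕b9⊕b11⊕b13⊕b15⊕b17⊕b19⊕b21⊕b23⊕b25⊕b27⊕b29⊕b31 = 1⊕0⊕0⊕1⊕0⊕1⊕0⊕0⊕0⊕1⊕1⊕0⊕0⊕1⊕1⊕0 = 1
s2: b2⊕b3⊕b6⊕b7⊕b10⊕b11⊕b14⊕b15⊕b18⊕b19⊕b22⊕b23⊕b26⊕b27⊕b30⊕b31 = 0⊕0⊕1⊕1⊕0⊕1⊕0⊕0⊕1⊕1⊕1⊕0⊕1⊕1⊕0⊕0 = 0
s4: b4⊕b5⊕b6⊕b7⊕b12⊕b13⊕b14⊕b15⊕b20⊕b21⊕b22⊕b23⊕b28⊕b29⊕b30⊕b31 = 0⊕0⊕1⊕1⊕0⊕0⊕0⊕0⊕1⊕1⊕1⊕0⊕1⊕1⊕0⊕0 = 1
s8: b8⊕b9⊕b10⊕b11⊕b12⊕b13⊕b14⊕b15⊕b24⊕b25⊕b26⊕b27⊕b28⊕b29⊕b30⊕b31 = 0⊕0⊕0⊕1⊕0⊕0⊕0⊕0⊕1⊕0⊕1⊕1⊕1⊕1⊕0⊕0 = 0
s16: b16⊕b17⊕b18⊕b19⊕b20⊕b21⊕b22⊕b23⊕b24⊕b25⊕b26⊕b27⊕b28⊕b29⊕b30⊕b31 = 1⊕0⊕1⊕1⊕1⊕1⊕1⊕0⊕1⊕0⊕1⊕1⊕1⊕1⊕0⊕0 = 1
Syndrome (s16...s1) = 10101 → position 21.
Overall parity (XOR of all 32 bits, including p0): 1⊕1⊕0⊕0⊕0⊕0⊕1⊕1⊕0⊕0⊕0⊕1⊕0⊕0⊕0⊕0⊕1⊕0⊕1⊕1⊕1⊕1⊕1⊕0⊕1⊕0⊕1⊕1⊕1⊕1⊕0⊕0 = 0
Overall=0, syndrome position=21 → double-bit error detected (uncorrectable).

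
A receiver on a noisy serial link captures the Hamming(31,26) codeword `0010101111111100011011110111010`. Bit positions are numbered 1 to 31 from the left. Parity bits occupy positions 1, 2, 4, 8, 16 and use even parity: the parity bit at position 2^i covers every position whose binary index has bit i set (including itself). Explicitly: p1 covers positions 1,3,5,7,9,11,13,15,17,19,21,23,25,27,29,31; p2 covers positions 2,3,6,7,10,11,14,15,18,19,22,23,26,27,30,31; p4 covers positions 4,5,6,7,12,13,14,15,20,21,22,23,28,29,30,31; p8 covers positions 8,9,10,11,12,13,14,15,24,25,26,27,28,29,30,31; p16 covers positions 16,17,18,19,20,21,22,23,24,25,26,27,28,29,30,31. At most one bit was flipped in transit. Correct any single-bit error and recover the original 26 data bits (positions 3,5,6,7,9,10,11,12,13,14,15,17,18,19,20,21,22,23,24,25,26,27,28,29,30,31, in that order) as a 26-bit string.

11011111110011011110111010

s1: b1⊕b3⊕b5⊕b7⊕b9⊕b11⊕b13⊕b15⊕b17⊕b19⊕b21⊕b23⊕b25⊕b27⊕b29⊕b31 = 0⊕1⊕1⊕1⊕1⊕1⊕1⊕0⊕0⊕1⊕1⊕1⊕0⊕1⊕0⊕0 = 0
s2: b2⊕b3⊕b6⊕b7⊕b10⊕b11⊕b14⊕b15⊕b18⊕b19⊕b22⊕b23⊕b26⊕b27⊕b30⊕b31 = 0⊕1⊕0⊕1⊕1⊕1⊕1⊕0⊕1⊕1⊕1⊕1⊕1⊕1⊕1⊕0 = 0
s4: b4⊕b5⊕b6⊕b7⊕b12⊕b13⊕b14⊕b15⊕b20⊕b21⊕b22⊕b23⊕b28⊕b29⊕b30⊕b31 = 0⊕1⊕0⊕1⊕1⊕1⊕1⊕0⊕0⊕1⊕1⊕1⊕1⊕0⊕1⊕0 = 0
s8: b8⊕b9⊕b10⊕b11⊕b12⊕b13⊕b14⊕b15⊕b24⊕b25⊕b26⊕b27⊕b28⊕b29⊕b30⊕b31 = 1⊕1⊕1⊕1⊕1⊕1⊕1⊕0⊕1⊕0⊕1⊕1⊕1⊕0⊕1⊕0 = 0
s16: b16⊕b17⊕b18⊕b19⊕b20⊕b21⊕b22⊕b23⊕b24⊕b25⊕b26⊕b27⊕b28⊕b29⊕b30⊕b31 = 0⊕0⊕1⊕1⊕0⊕1⊕1⊕1⊕1⊕0⊕1⊕1⊕1⊕0⊕1⊕0 = 0
Syndrome (s16...s1) = 00000 → position 0 (no error).
No correction needed.
Data bits at positions 3,5,6,7,9,10,11,12,13,14,15,17,18,19,20,21,22,23,24,25,26,27,28,29,30,31: 11011111110011011110111010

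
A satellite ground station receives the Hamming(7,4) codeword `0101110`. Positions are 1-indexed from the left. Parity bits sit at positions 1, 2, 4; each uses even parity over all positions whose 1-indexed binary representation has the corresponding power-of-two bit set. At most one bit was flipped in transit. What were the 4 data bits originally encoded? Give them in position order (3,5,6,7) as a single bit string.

s1: b1⊕b3⊕b5⊕b7 = 0⊕0⊕1⊕0 = 1
s2: b2⊕b3⊕b6⊕b7 = 1⊕0⊕1⊕0 = 0
s4: b4⊕b5⊕b6⊕b7 = 1⊕1⊕1⊕0 = 1
Syndrome (s4...s1) = 101 → position 5.
Flip bit 5: corrected codeword = 0101010
Data bits at positions 3,5,6,7: 0010

0010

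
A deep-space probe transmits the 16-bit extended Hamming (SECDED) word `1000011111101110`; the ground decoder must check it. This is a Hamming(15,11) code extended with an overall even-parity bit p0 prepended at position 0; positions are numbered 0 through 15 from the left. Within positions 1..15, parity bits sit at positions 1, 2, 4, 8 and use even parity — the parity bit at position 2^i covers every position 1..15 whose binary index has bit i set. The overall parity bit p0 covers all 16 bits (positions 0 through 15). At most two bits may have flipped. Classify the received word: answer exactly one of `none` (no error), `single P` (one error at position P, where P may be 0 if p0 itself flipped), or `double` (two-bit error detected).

none

s1: b1⊕b3⊕b5⊕b7⊕b9⊕b11⊕b13⊕b15 = 0⊕0⊕1⊕1⊕1⊕0⊕1⊕0 = 0
s2: b2⊕b3⊕b6⊕b7⊕b10⊕b11⊕b14⊕b15 = 0⊕0⊕1⊕1⊕1⊕0⊕1⊕0 = 0
s4: b4⊕b5⊕b6⊕b7⊕b12⊕b13⊕b14⊕b15 = 0⊕1⊕1⊕1⊕1⊕1⊕1⊕0 = 0
s8: b8⊕b9⊕b10⊕b11⊕b12⊕b13⊕b14⊕b15 = 1⊕1⊕1⊕0⊕1⊕1⊕1⊕0 = 0
Syndrome (s8...s1) = 0000 → position 0 (no error).
Overall parity (XOR of all 16 bits, including p0): 1⊕0⊕0⊕0⊕0⊕1⊕1⊕1⊕1⊕1⊕1⊕0⊕1⊕1⊕1⊕0 = 0
Overall=0, syndrome position=0 → no error.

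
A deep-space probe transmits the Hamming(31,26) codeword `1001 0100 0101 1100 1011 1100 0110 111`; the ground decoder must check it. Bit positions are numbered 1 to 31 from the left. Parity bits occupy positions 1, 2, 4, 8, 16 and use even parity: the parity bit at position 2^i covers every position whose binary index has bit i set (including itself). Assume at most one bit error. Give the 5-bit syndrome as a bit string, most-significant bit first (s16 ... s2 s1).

01110

s1: b1⊕b3⊕b5⊕b7⊕b9⊕b11⊕b13⊕b15⊕b17⊕b19⊕b21⊕b23⊕b25⊕b27⊕b29⊕b31 = 1⊕0⊕0⊕0⊕0⊕0⊕1⊕0⊕1⊕1⊕1⊕0⊕0⊕1⊕1⊕1 = 0
s2: b2⊕b3⊕b6⊕b7⊕b10⊕b11⊕b14⊕b15⊕b18⊕b19⊕b22⊕b23⊕b26⊕b27⊕b30⊕b31 = 0⊕0⊕1⊕0⊕1⊕0⊕1⊕0⊕0⊕1⊕1⊕0⊕1⊕1⊕1⊕1 = 1
s4: b4⊕b5⊕b6⊕b7⊕b12⊕b13⊕b14⊕b15⊕b20⊕b21⊕b22⊕b23⊕b28⊕b29⊕b30⊕b31 = 1⊕0⊕1⊕0⊕1⊕1⊕1⊕0⊕1⊕1⊕1⊕0⊕0⊕1⊕1⊕1 = 1
s8: b8⊕b9⊕b10⊕b11⊕b12⊕b13⊕b14⊕b15⊕b24⊕b25⊕b26⊕b27⊕b28⊕b29⊕b30⊕b31 = 0⊕0⊕1⊕0⊕1⊕1⊕1⊕0⊕0⊕0⊕1⊕1⊕0⊕1⊕1⊕1 = 1
s16: b16⊕b17⊕b18⊕b19⊕b20⊕b21⊕b22⊕b23⊕b24⊕b25⊕b26⊕b27⊕b28⊕b29⊕b30⊕b31 = 0⊕1⊕0⊕1⊕1⊕1⊕1⊕0⊕0⊕0⊕1⊕1⊕0⊕1⊕1⊕1 = 0
Syndrome (s16...s1) = 01110 → position 14.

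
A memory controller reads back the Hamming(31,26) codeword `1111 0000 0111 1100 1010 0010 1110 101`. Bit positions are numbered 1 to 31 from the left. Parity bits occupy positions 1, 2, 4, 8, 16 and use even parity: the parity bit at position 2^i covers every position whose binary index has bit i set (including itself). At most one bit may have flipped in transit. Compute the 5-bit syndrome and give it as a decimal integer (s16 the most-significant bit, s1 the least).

5

s1: b1⊕b3⊕b5⊕b7⊕b9⊕b11⊕b13⊕b15⊕b17⊕b19⊕b21⊕b23⊕b25⊕b27⊕b29⊕b31 = 1⊕1⊕0⊕0⊕0⊕1⊕1⊕0⊕1⊕1⊕0⊕1⊕1⊕1⊕1⊕1 = 1
s2: b2⊕b3⊕b6⊕b7⊕b10⊕b11⊕b14⊕b15⊕b18⊕b19⊕b22⊕b23⊕b26⊕b27⊕b30⊕b31 = 1⊕1⊕0⊕0⊕1⊕1⊕1⊕0⊕0⊕1⊕0⊕1⊕1⊕1⊕0⊕1 = 0
s4: b4⊕b5⊕b6⊕b7⊕b12⊕b13⊕b14⊕b15⊕b20⊕b21⊕b22⊕b23⊕b28⊕b29⊕b30⊕b31 = 1⊕0⊕0⊕0⊕1⊕1⊕1⊕0⊕0⊕0⊕0⊕1⊕0⊕1⊕0⊕1 = 1
s8: b8⊕b9⊕b10⊕b11⊕b12⊕b13⊕b14⊕b15⊕b24⊕b25⊕b26⊕b27⊕b28⊕b29⊕b30⊕b31 = 0⊕0⊕1⊕1⊕1⊕1⊕1⊕0⊕0⊕1⊕1⊕1⊕0⊕1⊕0⊕1 = 0
s16: b16⊕b17⊕b18⊕b19⊕b20⊕b21⊕b22⊕b23⊕b24⊕b25⊕b26⊕b27⊕b28⊕b29⊕b30⊕b31 = 0⊕1⊕0⊕1⊕0⊕0⊕0⊕1⊕0⊕1⊕1⊕1⊕0⊕1⊕0⊕1 = 0
Syndrome (s16...s1) = 00101 → position 5.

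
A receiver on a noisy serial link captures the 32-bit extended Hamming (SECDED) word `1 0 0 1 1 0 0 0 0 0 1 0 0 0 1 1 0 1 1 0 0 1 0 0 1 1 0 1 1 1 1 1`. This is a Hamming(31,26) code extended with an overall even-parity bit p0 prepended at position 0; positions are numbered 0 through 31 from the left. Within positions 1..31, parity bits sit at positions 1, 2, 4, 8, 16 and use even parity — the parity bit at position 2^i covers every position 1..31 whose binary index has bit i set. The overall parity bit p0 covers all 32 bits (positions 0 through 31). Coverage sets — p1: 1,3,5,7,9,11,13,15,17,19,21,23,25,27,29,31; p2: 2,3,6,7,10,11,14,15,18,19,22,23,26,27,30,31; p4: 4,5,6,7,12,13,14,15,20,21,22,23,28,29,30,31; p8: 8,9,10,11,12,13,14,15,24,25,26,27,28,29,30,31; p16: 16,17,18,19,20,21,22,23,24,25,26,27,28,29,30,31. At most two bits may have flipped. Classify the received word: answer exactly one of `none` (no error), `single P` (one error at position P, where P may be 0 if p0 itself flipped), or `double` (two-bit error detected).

s1: b1⊕b3⊕b5⊕b7⊕b9⊕b11⊕b13⊕b15⊕b17⊕b19⊕b21⊕b23⊕b25⊕b27⊕b29⊕b31 = 0⊕1⊕0⊕0⊕0⊕0⊕0⊕1⊕1⊕0⊕1⊕0⊕1⊕1⊕1⊕1 = 0
s2: b2⊕b3⊕b6⊕b7⊕b10⊕b11⊕b14⊕b15⊕b18⊕b19⊕b22⊕b23⊕b26⊕b27⊕b30⊕b31 = 0⊕1⊕0⊕0⊕1⊕0⊕1⊕1⊕1⊕0⊕0⊕0⊕0⊕1⊕1⊕1 = 0
s4: b4⊕b5⊕b6⊕b7⊕b12⊕b13⊕b14⊕b15⊕b20⊕b21⊕b22⊕b23⊕b28⊕b29⊕b30⊕b31 = 1⊕0⊕0⊕0⊕0⊕0⊕1⊕1⊕0⊕1⊕0⊕0⊕1⊕1⊕1⊕1 = 0
s8: b8⊕b9⊕b10⊕b11⊕b12⊕b13⊕b14⊕b15⊕b24⊕b25⊕b26⊕b27⊕b28⊕b29⊕b30⊕b31 = 0⊕0⊕1⊕0⊕0⊕0⊕1⊕1⊕1⊕1⊕0⊕1⊕1⊕1⊕1⊕1 = 0
s16: b16⊕b17⊕b18⊕b19⊕b20⊕b21⊕b22⊕b23⊕b24⊕b25⊕b26⊕b27⊕b28⊕b29⊕b30⊕b31 = 0⊕1⊕1⊕0⊕0⊕1⊕0⊕0⊕1⊕1⊕0⊕1⊕1⊕1⊕1⊕1 = 0
Syndrome (s16...s1) = 00000 → position 0 (no error).
Overall parity (XOR of all 32 bits, including p0): 1⊕0⊕0⊕1⊕1⊕0⊕0⊕0⊕0⊕0⊕1⊕0⊕0⊕0⊕1⊕1⊕0⊕1⊕1⊕0⊕0⊕1⊕0⊕0⊕1⊕1⊕0⊕1⊕1⊕1⊕1⊕1 = 0
Overall=0, syndrome position=0 → no error.

none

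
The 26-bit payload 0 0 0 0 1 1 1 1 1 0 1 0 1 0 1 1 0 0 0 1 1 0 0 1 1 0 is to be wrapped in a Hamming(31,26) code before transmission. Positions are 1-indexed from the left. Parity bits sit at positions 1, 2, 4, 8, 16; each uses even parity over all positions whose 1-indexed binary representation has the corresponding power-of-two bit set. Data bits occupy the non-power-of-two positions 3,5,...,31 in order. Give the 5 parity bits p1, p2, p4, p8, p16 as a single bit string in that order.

Place data bits at non-power-of-two positions: b3=0, b5=0, b6=0, b7=0, b9=1, b10=1, b11=1, b12=1, b13=1, b14=0, b15=1, b17=0, b18=1, b19=0, b20=1, b21=1, b22=0, b23=0, b24=0, b25=1, b26=1, b27=0, b28=0, b29=1, b30=1, b31=0.
p1 = XOR of data positions {3,5,7,9,11,13,15,17,19,21,23,25,27,29,31} = 0⊕0⊕0⊕1⊕1⊕1⊕1⊕0⊕0⊕1⊕0⊕1⊕0⊕1⊕0 = 1
p2 = XOR of data positions {3,6,7,10,11,14,15,18,19,22,23,26,27,30,31} = 0⊕0⊕0⊕1⊕1⊕0⊕1⊕1⊕0⊕0⊕0⊕1⊕0⊕1⊕0 = 0
p4 = XOR of data positions {5,6,7,12,13,14,15,20,21,22,23,28,29,30,31} = 0⊕0⊕0⊕1⊕1⊕0⊕1⊕1⊕1⊕0⊕0⊕0⊕1⊕1⊕0 = 1
p8 = XOR of data positions {9,10,11,12,13,14,15,24,25,26,27,28,29,30,31} = 1⊕1⊕1⊕1⊕1⊕0⊕1⊕0⊕1⊕1⊕0⊕0⊕1⊕1⊕0 = 0
p16 = XOR of data positions {17,18,19,20,21,22,23,24,25,26,27,28,29,30,31} = 0⊕1⊕0⊕1⊕1⊕0⊕0⊕0⊕1⊕1⊕0⊕0⊕1⊕1⊕0 = 1
Parity bits p1,p2,p4,p8,p16 = 10101

10101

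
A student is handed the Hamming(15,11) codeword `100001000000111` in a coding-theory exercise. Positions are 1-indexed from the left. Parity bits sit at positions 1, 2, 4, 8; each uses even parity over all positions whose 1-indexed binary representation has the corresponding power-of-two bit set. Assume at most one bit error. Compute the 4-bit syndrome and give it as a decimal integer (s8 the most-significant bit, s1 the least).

s1: b1⊕b3⊕b5⊕b7⊕b9⊕b11⊕b13⊕b15 = 1⊕0⊕0⊕0⊕0⊕0⊕1⊕1 = 1
s2: b2⊕b3⊕b6⊕b7⊕b10⊕b11⊕b14⊕b15 = 0⊕0⊕1⊕0⊕0⊕0⊕1⊕1 = 1
s4: b4⊕b5⊕b6⊕b7⊕b12⊕b13⊕b14⊕b15 = 0⊕0⊕1⊕0⊕0⊕1⊕1⊕1 = 0
s8: b8⊕b9⊕b10⊕b11⊕b12⊕b13⊕b14⊕b15 = 0⊕0⊕0⊕0⊕0⊕1⊕1⊕1 = 1
Syndrome (s8...s1) = 1011 → position 11.

11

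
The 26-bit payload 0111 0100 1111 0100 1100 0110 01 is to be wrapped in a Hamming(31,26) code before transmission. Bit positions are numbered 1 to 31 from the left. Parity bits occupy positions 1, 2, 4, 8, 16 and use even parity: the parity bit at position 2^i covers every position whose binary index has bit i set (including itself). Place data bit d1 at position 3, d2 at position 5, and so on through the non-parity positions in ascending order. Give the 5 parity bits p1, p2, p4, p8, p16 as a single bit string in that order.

10011

Place data bits at non-power-of-two positions: b3=0, b5=1, b6=1, b7=1, b9=0, b10=1, b11=0, b12=0, b13=1, b14=1, b15=1, b17=1, b18=0, b19=1, b20=0, b21=0, b22=1, b23=1, b24=0, b25=0, b26=0, b27=1, b28=1, b29=0, b30=0, b31=1.
p1 = XOR of data positions {3,5,7,9,11,13,15,17,19,21,23,25,27,29,31} = 0⊕1⊕1⊕0⊕0⊕1⊕1⊕1⊕1⊕0⊕1⊕0⊕1⊕0⊕1 = 1
p2 = XOR of data positions {3,6,7,10,11,14,15,18,19,22,23,26,27,30,31} = 0⊕1⊕1⊕1⊕0⊕1⊕1⊕0⊕1⊕1⊕1⊕0⊕1⊕0⊕1 = 0
p4 = XOR of data positions {5,6,7,12,13,14,15,20,21,22,23,28,29,30,31} = 1⊕1⊕1⊕0⊕1⊕1⊕1⊕0⊕0⊕1⊕1⊕1⊕0⊕0⊕1 = 0
p8 = XOR of data positions {9,10,11,12,13,14,15,24,25,26,27,28,29,30,31} = 0⊕1⊕0⊕0⊕1⊕1⊕1⊕0⊕0⊕0⊕1⊕1⊕0⊕0⊕1 = 1
p16 = XOR of data positions {17,18,19,20,21,22,23,24,25,26,27,28,29,30,31} = 1⊕0⊕1⊕0⊕0⊕1⊕1⊕0⊕0⊕0⊕1⊕1⊕0⊕0⊕1 = 1
Parity bits p1,p2,p4,p8,p16 = 10011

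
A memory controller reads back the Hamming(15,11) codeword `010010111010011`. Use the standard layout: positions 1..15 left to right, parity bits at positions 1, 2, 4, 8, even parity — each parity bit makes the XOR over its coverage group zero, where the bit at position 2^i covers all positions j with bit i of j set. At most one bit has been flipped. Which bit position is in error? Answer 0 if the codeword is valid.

11

s1: b1⊕b3⊕b5⊕b7⊕b9⊕b11⊕b13⊕b15 = 0⊕0⊕1⊕1⊕1⊕1⊕0⊕1 = 1
s2: b2⊕b3⊕b6⊕b7⊕b10⊕b11⊕b14⊕b15 = 1⊕0⊕0⊕1⊕0⊕1⊕1⊕1 = 1
s4: b4⊕b5⊕b6⊕b7⊕b12⊕b13⊕b14⊕b15 = 0⊕1⊕0⊕1⊕0⊕0⊕1⊕1 = 0
s8: b8⊕b9⊕b10⊕b11⊕b12⊕b13⊕b14⊕b15 = 1⊕1⊕0⊕1⊕0⊕0⊕1⊕1 = 1
Syndrome (s8...s1) = 1011 → position 11.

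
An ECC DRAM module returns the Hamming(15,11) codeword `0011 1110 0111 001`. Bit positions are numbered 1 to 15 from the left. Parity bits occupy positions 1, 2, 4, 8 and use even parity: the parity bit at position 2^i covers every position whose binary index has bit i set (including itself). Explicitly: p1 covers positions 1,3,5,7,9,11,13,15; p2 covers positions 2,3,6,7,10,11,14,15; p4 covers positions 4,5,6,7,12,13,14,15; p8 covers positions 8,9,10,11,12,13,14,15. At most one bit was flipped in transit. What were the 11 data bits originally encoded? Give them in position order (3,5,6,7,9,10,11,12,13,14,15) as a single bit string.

11110111001

s1: b1⊕b3⊕b5⊕b7⊕b9⊕b11⊕b13⊕b15 = 0⊕1⊕1⊕1⊕0⊕1⊕0⊕1 = 1
s2: b2⊕b3⊕b6⊕b7⊕b10⊕b11⊕b14⊕b15 = 0⊕1⊕1⊕1⊕1⊕1⊕0⊕1 = 0
s4: b4⊕b5⊕b6⊕b7⊕b12⊕b13⊕b14⊕b15 = 1⊕1⊕1⊕1⊕1⊕0⊕0⊕1 = 0
s8: b8⊕b9⊕b10⊕b11⊕b12⊕b13⊕b14⊕b15 = 0⊕0⊕1⊕1⊕1⊕0⊕0⊕1 = 0
Syndrome (s8...s1) = 0001 → position 1.
Flip bit 1: corrected codeword = 101111100111001
Data bits at positions 3,5,6,7,9,10,11,12,13,14,15: 11110111001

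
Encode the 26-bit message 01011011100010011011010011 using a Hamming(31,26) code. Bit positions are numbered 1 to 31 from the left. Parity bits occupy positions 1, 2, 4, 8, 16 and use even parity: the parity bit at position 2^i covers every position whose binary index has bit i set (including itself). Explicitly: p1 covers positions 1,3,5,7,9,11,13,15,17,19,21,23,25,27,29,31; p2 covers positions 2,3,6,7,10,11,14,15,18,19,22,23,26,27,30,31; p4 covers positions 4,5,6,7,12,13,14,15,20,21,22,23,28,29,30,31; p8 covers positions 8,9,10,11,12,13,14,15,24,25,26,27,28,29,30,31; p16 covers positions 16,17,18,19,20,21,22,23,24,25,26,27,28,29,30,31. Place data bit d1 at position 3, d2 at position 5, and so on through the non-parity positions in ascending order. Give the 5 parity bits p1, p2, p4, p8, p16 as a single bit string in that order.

11010

Place data bits at non-power-of-two positions: b3=0, b5=1, b6=0, b7=1, b9=1, b10=0, b11=1, b12=1, b13=1, b14=0, b15=0, b17=0, b18=1, b19=0, b20=0, b21=1, b22=1, b23=0, b24=1, b25=1, b26=0, b27=1, b28=0, b29=0, b30=1, b31=1.
p1 = XOR of data positions {3,5,7,9,11,13,15,17,19,21,23,25,27,29,31} = 0⊕1⊕1⊕1⊕1⊕1⊕0⊕0⊕0⊕1⊕0⊕1⊕1⊕0⊕1 = 1
p2 = XOR of data positions {3,6,7,10,11,14,15,18,19,22,23,26,27,30,31} = 0⊕0⊕1⊕0⊕1⊕0⊕0⊕1⊕0⊕1⊕0⊕0⊕1⊕1⊕1 = 1
p4 = XOR of data positions {5,6,7,12,13,14,15,20,21,22,23,28,29,30,31} = 1⊕0⊕1⊕1⊕1⊕0⊕0⊕0⊕1⊕1⊕0⊕0⊕0⊕1⊕1 = 0
p8 = XOR of data positions {9,10,11,12,13,14,15,24,25,26,27,28,29,30,31} = 1⊕0⊕1⊕1⊕1⊕0⊕0⊕1⊕1⊕0⊕1⊕0⊕0⊕1⊕1 = 1
p16 = XOR of data positions {17,18,19,20,21,22,23,24,25,26,27,28,29,30,31} = 0⊕1⊕0⊕0⊕1⊕1⊕0⊕1⊕1⊕0⊕1⊕0⊕0⊕1⊕1 = 0
Parity bits p1,p2,p4,p8,p16 = 11010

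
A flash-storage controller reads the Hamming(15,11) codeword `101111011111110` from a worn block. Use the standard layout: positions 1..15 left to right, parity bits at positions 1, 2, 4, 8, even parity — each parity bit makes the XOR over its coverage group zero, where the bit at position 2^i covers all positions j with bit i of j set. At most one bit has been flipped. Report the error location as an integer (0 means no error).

s1: b1⊕b3⊕b5⊕b7⊕b9⊕b11⊕b13⊕b15 = 1⊕1⊕1⊕0⊕1⊕1⊕1⊕0 = 0
s2: b2⊕b3⊕b6⊕b7⊕b10⊕b11⊕b14⊕b15 = 0⊕1⊕1⊕0⊕1⊕1⊕1⊕0 = 1
s4: b4⊕b5⊕b6⊕b7⊕b12⊕b13⊕b14⊕b15 = 1⊕1⊕1⊕0⊕1⊕1⊕1⊕0 = 0
s8: b8⊕b9⊕b10⊕b11⊕b12⊕b13⊕b14⊕b15 = 1⊕1⊕1⊕1⊕1⊕1⊕1⊕0 = 1
Syndrome (s8...s1) = 1010 → position 10.

10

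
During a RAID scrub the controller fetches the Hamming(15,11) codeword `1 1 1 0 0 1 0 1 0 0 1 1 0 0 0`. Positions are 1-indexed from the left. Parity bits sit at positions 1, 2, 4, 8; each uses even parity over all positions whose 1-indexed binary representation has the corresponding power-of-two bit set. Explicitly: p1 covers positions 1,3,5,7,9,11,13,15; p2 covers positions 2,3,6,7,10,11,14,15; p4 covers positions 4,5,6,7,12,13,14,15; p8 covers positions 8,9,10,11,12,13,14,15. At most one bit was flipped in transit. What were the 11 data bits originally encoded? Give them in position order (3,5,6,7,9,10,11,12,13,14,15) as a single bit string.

s1: b1⊕b3⊕b5⊕b7⊕b9⊕b11⊕b13⊕b15 = 1⊕1⊕0⊕0⊕0⊕1⊕0⊕0 = 1
s2: b2⊕b3⊕b6⊕b7⊕b10⊕b11⊕b14⊕b15 = 1⊕1⊕1⊕0⊕0⊕1⊕0⊕0 = 0
s4: b4⊕b5⊕b6⊕b7⊕b12⊕b13⊕b14⊕b15 = 0⊕0⊕1⊕0⊕1⊕0⊕0⊕0 = 0
s8: b8⊕b9⊕b10⊕b11⊕b12⊕b13⊕b14⊕b15 = 1⊕0⊕0⊕1⊕1⊕0⊕0⊕0 = 1
Syndrome (s8...s1) = 1001 → position 9.
Flip bit 9: corrected codeword = 111001011011000
Data bits at positions 3,5,6,7,9,10,11,12,13,14,15: 10101011000

10101011000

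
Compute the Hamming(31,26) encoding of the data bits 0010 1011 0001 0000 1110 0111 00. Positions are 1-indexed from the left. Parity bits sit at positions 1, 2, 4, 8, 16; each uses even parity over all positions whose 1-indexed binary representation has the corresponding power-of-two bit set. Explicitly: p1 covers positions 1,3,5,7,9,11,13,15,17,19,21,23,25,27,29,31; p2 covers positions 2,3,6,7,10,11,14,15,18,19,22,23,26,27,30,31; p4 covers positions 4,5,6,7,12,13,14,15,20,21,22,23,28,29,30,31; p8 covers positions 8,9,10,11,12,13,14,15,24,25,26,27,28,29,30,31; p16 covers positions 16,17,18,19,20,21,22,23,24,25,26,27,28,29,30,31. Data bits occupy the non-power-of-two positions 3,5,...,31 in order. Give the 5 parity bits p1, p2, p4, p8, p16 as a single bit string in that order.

01011

Place data bits at non-power-of-two positions: b3=0, b5=0, b6=1, b7=0, b9=1, b10=0, b11=1, b12=1, b13=0, b14=0, b15=0, b17=1, b18=0, b19=0, b20=0, b21=0, b22=1, b23=1, b24=1, b25=0, b26=0, b27=1, b28=1, b29=1, b30=0, b31=0.
p1 = XOR of data positions {3,5,7,9,11,13,15,17,19,21,23,25,27,29,31} = 0⊕0⊕0⊕1⊕1⊕0⊕0⊕1⊕0⊕0⊕1⊕0⊕1⊕1⊕0 = 0
p2 = XOR of data positions {3,6,7,10,11,14,15,18,19,22,23,26,27,30,31} = 0⊕1⊕0⊕0⊕1⊕0⊕0⊕0⊕0⊕1⊕1⊕0⊕1⊕0⊕0 = 1
p4 = XOR of data positions {5,6,7,12,13,14,15,20,21,22,23,28,29,30,31} = 0⊕1⊕0⊕1⊕0⊕0⊕0⊕0⊕0⊕1⊕1⊕1⊕1⊕0⊕0 = 0
p8 = XOR of data positions {9,10,11,12,13,14,15,24,25,26,27,28,29,30,31} = 1⊕0⊕1⊕1⊕0⊕0⊕0⊕1⊕0⊕0⊕1⊕1⊕1⊕0⊕0 = 1
p16 = XOR of data positions {17,18,19,20,21,22,23,24,25,26,27,28,29,30,31} = 1⊕0⊕0⊕0⊕0⊕1⊕1⊕1⊕0⊕0⊕1⊕1⊕1⊕0⊕0 = 1
Parity bits p1,p2,p4,p8,p16 = 01011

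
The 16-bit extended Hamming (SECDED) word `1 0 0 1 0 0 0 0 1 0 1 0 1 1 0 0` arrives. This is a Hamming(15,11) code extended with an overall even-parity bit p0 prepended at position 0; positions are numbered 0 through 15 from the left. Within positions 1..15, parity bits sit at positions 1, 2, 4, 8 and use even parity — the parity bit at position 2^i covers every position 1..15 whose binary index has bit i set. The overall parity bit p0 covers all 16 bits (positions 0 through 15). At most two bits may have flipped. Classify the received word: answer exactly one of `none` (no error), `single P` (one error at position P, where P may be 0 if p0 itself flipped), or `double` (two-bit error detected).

none

s1: b1⊕b3⊕b5⊕b7⊕b9⊕b11⊕b13⊕b15 = 0⊕1⊕0⊕0⊕0⊕0⊕1⊕0 = 0
s2: b2⊕b3⊕b6⊕b7⊕b10⊕b11⊕b14⊕b15 = 0⊕1⊕0⊕0⊕1⊕0⊕0⊕0 = 0
s4: b4⊕b5⊕b6⊕b7⊕b12⊕b13⊕b14⊕b15 = 0⊕0⊕0⊕0⊕1⊕1⊕0⊕0 = 0
s8: b8⊕b9⊕b10⊕b11⊕b12⊕b13⊕b14⊕b15 = 1⊕0⊕1⊕0⊕1⊕1⊕0⊕0 = 0
Syndrome (s8...s1) = 0000 → position 0 (no error).
Overall parity (XOR of all 16 bits, including p0): 1⊕0⊕0⊕1⊕0⊕0⊕0⊕0⊕1⊕0⊕1⊕0⊕1⊕1⊕0⊕0 = 0
Overall=0, syndrome position=0 → no error.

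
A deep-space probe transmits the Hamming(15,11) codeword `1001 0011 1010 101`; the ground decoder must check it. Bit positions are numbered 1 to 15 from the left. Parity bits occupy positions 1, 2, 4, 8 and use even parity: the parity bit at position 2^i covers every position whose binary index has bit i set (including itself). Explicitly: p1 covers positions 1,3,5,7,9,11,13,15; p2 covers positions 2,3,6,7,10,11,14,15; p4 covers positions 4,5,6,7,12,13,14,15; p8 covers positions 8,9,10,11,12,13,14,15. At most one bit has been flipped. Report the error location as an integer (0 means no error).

s1: b1⊕b3⊕b5⊕b7⊕b9⊕b11⊕b13⊕b15 = 1⊕0⊕0⊕1⊕1⊕1⊕1⊕1 = 0
s2: b2⊕b3⊕b6⊕b7⊕b10⊕b11⊕b14⊕b15 = 0⊕0⊕0⊕1⊕0⊕1⊕0⊕1 = 1
s4: b4⊕b5⊕b6⊕b7⊕b12⊕b13⊕b14⊕b15 = 1⊕0⊕0⊕1⊕0⊕1⊕0⊕1 = 0
s8: b8⊕b9⊕b10⊕b11⊕b12⊕b13⊕b14⊕b15 = 1⊕1⊕0⊕1⊕0⊕1⊕0⊕1 = 1
Syndrome (s8...s1) = 1010 → position 10.

10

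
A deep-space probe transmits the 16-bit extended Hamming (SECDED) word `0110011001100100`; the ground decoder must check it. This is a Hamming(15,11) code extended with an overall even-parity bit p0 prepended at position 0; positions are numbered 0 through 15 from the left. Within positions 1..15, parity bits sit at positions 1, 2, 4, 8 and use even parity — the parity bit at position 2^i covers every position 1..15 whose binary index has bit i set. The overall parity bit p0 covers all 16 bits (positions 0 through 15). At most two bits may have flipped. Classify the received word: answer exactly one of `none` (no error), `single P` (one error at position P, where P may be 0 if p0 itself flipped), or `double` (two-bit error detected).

single 14

s1: b1⊕b3⊕b5⊕b7⊕b9⊕b11⊕b13⊕b15 = 1⊕0⊕1⊕0⊕1⊕0⊕1⊕0 = 0
s2: b2⊕b3⊕b6⊕b7⊕b10⊕b11⊕b14⊕b15 = 1⊕0⊕1⊕0⊕1⊕0⊕0⊕0 = 1
s4: b4⊕b5⊕b6⊕b7⊕b12⊕b13⊕b14⊕b15 = 0⊕1⊕1⊕0⊕0⊕1⊕0⊕0 = 1
s8: b8⊕b9⊕b10⊕b11⊕b12⊕b13⊕b14⊕b15 = 0⊕1⊕1⊕0⊕0⊕1⊕0⊕0 = 1
Syndrome (s8...s1) = 1110 → position 14.
Overall parity (XOR of all 16 bits, including p0): 0⊕1⊕1⊕0⊕0⊕1⊕1⊕0⊕0⊕1⊕1⊕0⊕0⊕1⊕0⊕0 = 1
Overall=1, syndrome position=14 → single-bit error at position 14.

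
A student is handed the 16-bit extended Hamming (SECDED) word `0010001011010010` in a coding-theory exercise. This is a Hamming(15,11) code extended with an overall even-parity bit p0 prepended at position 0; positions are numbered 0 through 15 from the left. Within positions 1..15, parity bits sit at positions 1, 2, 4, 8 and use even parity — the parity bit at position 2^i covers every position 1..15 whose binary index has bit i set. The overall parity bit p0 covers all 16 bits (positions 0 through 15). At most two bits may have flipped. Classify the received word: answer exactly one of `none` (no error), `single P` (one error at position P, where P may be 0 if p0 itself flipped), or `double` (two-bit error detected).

none

s1: b1⊕b3⊕b5⊕b7⊕b9⊕b11⊕b13⊕b15 = 0⊕0⊕0⊕0⊕1⊕1⊕0⊕0 = 0
s2: b2⊕b3⊕b6⊕b7⊕b10⊕b11⊕b14⊕b15 = 1⊕0⊕1⊕0⊕0⊕1⊕1⊕0 = 0
s4: b4⊕b5⊕b6⊕b7⊕b12⊕b13⊕b14⊕b15 = 0⊕0⊕1⊕0⊕0⊕0⊕1⊕0 = 0
s8: b8⊕b9⊕b10⊕b11⊕b12⊕b13⊕b14⊕b15 = 1⊕1⊕0⊕1⊕0⊕0⊕1⊕0 = 0
Syndrome (s8...s1) = 0000 → position 0 (no error).
Overall parity (XOR of all 16 bits, including p0): 0⊕0⊕1⊕0⊕0⊕0⊕1⊕0⊕1⊕1⊕0⊕1⊕0⊕0⊕1⊕0 = 0
Overall=0, syndrome position=0 → no error.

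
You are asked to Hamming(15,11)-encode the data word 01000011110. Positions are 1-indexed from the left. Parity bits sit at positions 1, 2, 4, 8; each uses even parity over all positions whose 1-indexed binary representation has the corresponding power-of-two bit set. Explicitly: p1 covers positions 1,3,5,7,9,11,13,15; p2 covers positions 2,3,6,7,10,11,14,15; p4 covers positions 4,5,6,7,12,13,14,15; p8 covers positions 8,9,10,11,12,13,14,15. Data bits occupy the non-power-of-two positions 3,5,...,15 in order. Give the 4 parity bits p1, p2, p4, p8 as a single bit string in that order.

Place data bits at non-power-of-two positions: b3=0, b5=1, b6=0, b7=0, b9=0, b10=0, b11=1, b12=1, b13=1, b14=1, b15=0.
p1 = XOR of data positions {3,5,7,9,11,13,15} = 0⊕1⊕0⊕0⊕1⊕1⊕0 = 1
p2 = XOR of data positions {3,6,7,10,11,14,15} = 0⊕0⊕0⊕0⊕1⊕1⊕0 = 0
p4 = XOR of data positions {5,6,7,12,13,14,15} = 1⊕0⊕0⊕1⊕1⊕1⊕0 = 0
p8 = XOR of data positions {9,10,11,12,13,14,15} = 0⊕0⊕1⊕1⊕1⊕1⊕0 = 0
Parity bits p1,p2,p4,p8 = 1000

1000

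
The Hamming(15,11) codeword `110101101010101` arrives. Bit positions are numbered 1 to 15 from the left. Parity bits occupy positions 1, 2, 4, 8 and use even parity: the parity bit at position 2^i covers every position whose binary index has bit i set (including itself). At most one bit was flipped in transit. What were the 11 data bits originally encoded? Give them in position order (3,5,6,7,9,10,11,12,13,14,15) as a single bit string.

00011010101

s1: b1⊕b3⊕b5⊕b7⊕b9⊕b11⊕b13⊕b15 = 1⊕0⊕0⊕1⊕1⊕1⊕1⊕1 = 0
s2: b2⊕b3⊕b6⊕b7⊕b10⊕b11⊕b14⊕b15 = 1⊕0⊕1⊕1⊕0⊕1⊕0⊕1 = 1
s4: b4⊕b5⊕b6⊕b7⊕b12⊕b13⊕b14⊕b15 = 1⊕0⊕1⊕1⊕0⊕1⊕0⊕1 = 1
s8: b8⊕b9⊕b10⊕b11⊕b12⊕b13⊕b14⊕b15 = 0⊕1⊕0⊕1⊕0⊕1⊕0⊕1 = 0
Syndrome (s8...s1) = 0110 → position 6.
Flip bit 6: corrected codeword = 110100101010101
Data bits at positions 3,5,6,7,9,10,11,12,13,14,15: 00011010101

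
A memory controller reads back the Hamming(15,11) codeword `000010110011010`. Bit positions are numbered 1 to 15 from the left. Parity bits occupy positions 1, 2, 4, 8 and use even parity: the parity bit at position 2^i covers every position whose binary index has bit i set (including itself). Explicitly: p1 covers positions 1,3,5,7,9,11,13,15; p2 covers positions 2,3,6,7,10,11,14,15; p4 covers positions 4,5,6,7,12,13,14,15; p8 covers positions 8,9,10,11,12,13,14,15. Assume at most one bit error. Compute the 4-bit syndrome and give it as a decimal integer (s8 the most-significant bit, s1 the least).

s1: b1⊕b3⊕b5⊕b7⊕b9⊕b11⊕b13⊕b15 = 0⊕0⊕1⊕1⊕0⊕1⊕0⊕0 = 1
s2: b2⊕b3⊕b6⊕b7⊕b10⊕b11⊕b14⊕b15 = 0⊕0⊕0⊕1⊕0⊕1⊕1⊕0 = 1
s4: b4⊕b5⊕b6⊕b7⊕b12⊕b13⊕b14⊕b15 = 0⊕1⊕0⊕1⊕1⊕0⊕1⊕0 = 0
s8: b8⊕b9⊕b10⊕b11⊕b12⊕b13⊕b14⊕b15 = 1⊕0⊕0⊕1⊕1⊕0⊕1⊕0 = 0
Syndrome (s8...s1) = 0011 → position 3.

3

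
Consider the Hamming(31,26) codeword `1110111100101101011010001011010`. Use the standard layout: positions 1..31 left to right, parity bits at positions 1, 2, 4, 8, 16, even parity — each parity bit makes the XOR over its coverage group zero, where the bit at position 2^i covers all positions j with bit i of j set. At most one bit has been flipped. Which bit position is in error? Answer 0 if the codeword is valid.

s1: b1⊕b3⊕b5⊕b7⊕b9⊕b11⊕b13⊕b15⊕b17⊕b19⊕b21⊕b23⊕b25⊕b27⊕b29⊕b31 = 1⊕1⊕1⊕1⊕0⊕1⊕1⊕0⊕0⊕1⊕1⊕0⊕1⊕1⊕0⊕0 = 0
s2: b2⊕b3⊕b6⊕b7⊕b10⊕b11⊕b14⊕b15⊕b18⊕b19⊕b22⊕b23⊕b26⊕b27⊕b30⊕b31 = 1⊕1⊕1⊕1⊕0⊕1⊕1⊕0⊕1⊕1⊕0⊕0⊕0⊕1⊕1⊕0 = 0
s4: b4⊕b5⊕b6⊕b7⊕b12⊕b13⊕b14⊕b15⊕b20⊕b21⊕b22⊕b23⊕b28⊕b29⊕b30⊕b31 = 0⊕1⊕1⊕1⊕0⊕1⊕1⊕0⊕0⊕1⊕0⊕0⊕1⊕0⊕1⊕0 = 0
s8: b8⊕b9⊕b10⊕b11⊕b12⊕b13⊕b14⊕b15⊕b24⊕b25⊕b26⊕b27⊕b28⊕b29⊕b30⊕b31 = 1⊕0⊕0⊕1⊕0⊕1⊕1⊕0⊕0⊕1⊕0⊕1⊕1⊕0⊕1⊕0 = 0
s16: b16⊕b17⊕b18⊕b19⊕b20⊕b21⊕b22⊕b23⊕b24⊕b25⊕b26⊕b27⊕b28⊕b29⊕b30⊕b31 = 1⊕0⊕1⊕1⊕0⊕1⊕0⊕0⊕0⊕1⊕0⊕1⊕1⊕0⊕1⊕0 = 0
Syndrome (s16...s1) = 00000 → position 0 (no error).

0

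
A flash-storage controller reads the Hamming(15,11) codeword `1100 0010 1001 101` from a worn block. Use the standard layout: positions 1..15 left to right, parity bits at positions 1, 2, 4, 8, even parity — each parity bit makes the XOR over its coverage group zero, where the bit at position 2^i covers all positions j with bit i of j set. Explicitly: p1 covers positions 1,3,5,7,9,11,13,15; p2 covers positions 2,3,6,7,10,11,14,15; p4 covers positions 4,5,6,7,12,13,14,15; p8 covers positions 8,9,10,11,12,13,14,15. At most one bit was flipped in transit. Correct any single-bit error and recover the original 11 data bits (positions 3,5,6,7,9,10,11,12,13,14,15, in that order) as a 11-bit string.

s1: b1⊕b3⊕b5⊕b7⊕b9⊕b11⊕b13⊕b15 = 1⊕0⊕0⊕1⊕1⊕0⊕1⊕1 = 1
s2: b2⊕b3⊕b6⊕b7⊕b10⊕b11⊕b14⊕b15 = 1⊕0⊕0⊕1⊕0⊕0⊕0⊕1 = 1
s4: b4⊕b5⊕b6⊕b7⊕b12⊕b13⊕b14⊕b15 = 0⊕0⊕0⊕1⊕1⊕1⊕0⊕1 = 0
s8: b8⊕b9⊕b10⊕b11⊕b12⊕b13⊕b14⊕b15 = 0⊕1⊕0⊕0⊕1⊕1⊕0⊕1 = 0
Syndrome (s8...s1) = 0011 → position 3.
Flip bit 3: corrected codeword = 111000101001101
Data bits at positions 3,5,6,7,9,10,11,12,13,14,15: 10011001101

10011001101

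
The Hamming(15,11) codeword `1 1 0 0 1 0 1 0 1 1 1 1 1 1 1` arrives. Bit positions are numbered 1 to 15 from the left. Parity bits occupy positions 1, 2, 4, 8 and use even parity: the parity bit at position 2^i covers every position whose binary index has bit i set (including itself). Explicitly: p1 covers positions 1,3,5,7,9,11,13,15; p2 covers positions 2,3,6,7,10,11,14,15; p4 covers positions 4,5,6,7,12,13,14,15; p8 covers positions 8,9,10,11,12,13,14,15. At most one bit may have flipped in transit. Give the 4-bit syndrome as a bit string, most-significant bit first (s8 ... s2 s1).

s1: b1⊕b3⊕b5⊕b7⊕b9⊕b11⊕b13⊕b15 = 1⊕0⊕1⊕1⊕1⊕1⊕1⊕1 = 1
s2: b2⊕b3⊕b6⊕b7⊕b10⊕b11⊕b14⊕b15 = 1⊕0⊕0⊕1⊕1⊕1⊕1⊕1 = 0
s4: b4⊕b5⊕b6⊕b7⊕b12⊕b13⊕b14⊕b15 = 0⊕1⊕0⊕1⊕1⊕1⊕1⊕1 = 0
s8: b8⊕b9⊕b10⊕b11⊕b12⊕b13⊕b14⊕b15 = 0⊕1⊕1⊕1⊕1⊕1⊕1⊕1 = 1
Syndrome (s8...s1) = 1001 → position 9.

1001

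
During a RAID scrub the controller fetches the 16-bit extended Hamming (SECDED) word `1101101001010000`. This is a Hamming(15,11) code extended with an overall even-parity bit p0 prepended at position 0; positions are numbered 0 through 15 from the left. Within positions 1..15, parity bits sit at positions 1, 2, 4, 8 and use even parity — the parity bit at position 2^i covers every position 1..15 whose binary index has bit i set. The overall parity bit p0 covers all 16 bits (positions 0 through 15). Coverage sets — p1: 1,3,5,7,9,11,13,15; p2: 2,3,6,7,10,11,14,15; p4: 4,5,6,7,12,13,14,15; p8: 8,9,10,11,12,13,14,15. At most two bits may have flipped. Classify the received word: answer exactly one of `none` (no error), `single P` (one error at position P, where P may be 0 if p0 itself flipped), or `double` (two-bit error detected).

s1: b1⊕b3⊕b5⊕b7⊕b9⊕b11⊕b13⊕b15 = 1⊕1⊕0⊕0⊕1⊕1⊕0⊕0 = 0
s2: b2⊕b3⊕b6⊕b7⊕b10⊕b11⊕b14⊕b15 = 0⊕1⊕1⊕0⊕0⊕1⊕0⊕0 = 1
s4: b4⊕b5⊕b6⊕b7⊕b12⊕b13⊕b14⊕b15 = 1⊕0⊕1⊕0⊕0⊕0⊕0⊕0 = 0
s8: b8⊕b9⊕b10⊕b11⊕b12⊕b13⊕b14⊕b15 = 0⊕1⊕0⊕1⊕0⊕0⊕0⊕0 = 0
Syndrome (s8...s1) = 0010 → position 2.
Overall parity (XOR of all 16 bits, including p0): 1⊕1⊕0⊕1⊕1⊕0⊕1⊕0⊕0⊕1⊕0⊕1⊕0⊕0⊕0⊕0 = 1
Overall=1, syndrome position=2 → single-bit error at position 2.

single 2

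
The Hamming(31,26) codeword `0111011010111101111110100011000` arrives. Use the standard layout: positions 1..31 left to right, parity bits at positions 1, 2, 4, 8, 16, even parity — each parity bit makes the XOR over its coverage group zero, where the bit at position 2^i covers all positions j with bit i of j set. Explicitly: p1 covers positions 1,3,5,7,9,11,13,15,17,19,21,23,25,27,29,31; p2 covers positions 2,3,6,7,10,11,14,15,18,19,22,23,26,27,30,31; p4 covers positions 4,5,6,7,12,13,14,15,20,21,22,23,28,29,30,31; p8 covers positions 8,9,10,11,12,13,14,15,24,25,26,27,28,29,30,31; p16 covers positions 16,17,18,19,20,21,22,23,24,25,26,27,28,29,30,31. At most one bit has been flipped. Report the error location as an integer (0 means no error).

s1: b1⊕b3⊕b5⊕b7⊕b9⊕b11⊕b13⊕b15⊕b17⊕b19⊕b21⊕b23⊕b25⊕b27⊕b29⊕b31 = 0⊕1⊕0⊕1⊕1⊕1⊕1⊕0⊕1⊕1⊕1⊕1⊕0⊕1⊕0⊕0 = 0
s2: b2⊕b3⊕b6⊕b7⊕b10⊕b11⊕b14⊕b15⊕b18⊕b19⊕b22⊕b23⊕b26⊕b27⊕b30⊕b31 = 1⊕1⊕1⊕1⊕0⊕1⊕1⊕0⊕1⊕1⊕0⊕1⊕0⊕1⊕0⊕0 = 0
s4: b4⊕b5⊕b6⊕b7⊕b12⊕b13⊕b14⊕b15⊕b20⊕b21⊕b22⊕b23⊕b28⊕b29⊕b30⊕b31 = 1⊕0⊕1⊕1⊕1⊕1⊕1⊕0⊕1⊕1⊕0⊕1⊕1⊕0⊕0⊕0 = 0
s8: b8⊕b9⊕b10⊕b11⊕b12⊕b13⊕b14⊕b15⊕b24⊕b25⊕b26⊕b27⊕b28⊕b29⊕b30⊕b31 = 0⊕1⊕0⊕1⊕1⊕1⊕1⊕0⊕0⊕0⊕0⊕1⊕1⊕0⊕0⊕0 = 1
s16: b16⊕b17⊕b18⊕b19⊕b20⊕b21⊕b22⊕b23⊕b24⊕b25⊕b26⊕b27⊕b28⊕b29⊕b30⊕b31 = 1⊕1⊕1⊕1⊕1⊕1⊕0⊕1⊕0⊕0⊕0⊕1⊕1⊕0⊕0⊕0 = 1
Syndrome (s16...s1) = 11000 → position 24.

24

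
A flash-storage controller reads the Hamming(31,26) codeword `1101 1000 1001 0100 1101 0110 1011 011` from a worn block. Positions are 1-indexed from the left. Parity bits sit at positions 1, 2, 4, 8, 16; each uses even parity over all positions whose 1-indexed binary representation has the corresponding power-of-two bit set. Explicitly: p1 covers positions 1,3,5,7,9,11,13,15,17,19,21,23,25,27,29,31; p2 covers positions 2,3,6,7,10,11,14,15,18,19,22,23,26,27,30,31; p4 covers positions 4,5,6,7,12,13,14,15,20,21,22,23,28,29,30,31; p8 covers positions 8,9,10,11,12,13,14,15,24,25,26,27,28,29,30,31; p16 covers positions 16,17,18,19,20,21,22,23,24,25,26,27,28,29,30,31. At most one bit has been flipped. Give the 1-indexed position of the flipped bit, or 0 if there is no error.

s1: b1⊕b3⊕b5⊕b7⊕b9⊕b11⊕b13⊕b15⊕b17⊕b19⊕b21⊕b23⊕b25⊕b27⊕b29⊕b31 = 1⊕0⊕1⊕0⊕1⊕0⊕0⊕0⊕1⊕0⊕0⊕1⊕1⊕1⊕0⊕1 = 0
s2: b2⊕b3⊕b6⊕b7⊕b10⊕b11⊕b14⊕b15⊕b18⊕b19⊕b22⊕b23⊕b26⊕b27⊕b30⊕b31 = 1⊕0⊕0⊕0⊕0⊕0⊕1⊕0⊕1⊕0⊕1⊕1⊕0⊕1⊕1⊕1 = 0
s4: b4⊕b5⊕b6⊕b7⊕b12⊕b13⊕b14⊕b15⊕b20⊕b21⊕b22⊕b23⊕b28⊕b29⊕b30⊕b31 = 1⊕1⊕0⊕0⊕1⊕0⊕1⊕0⊕1⊕0⊕1⊕1⊕1⊕0⊕1⊕1 = 0
s8: b8⊕b9⊕b10⊕b11⊕b12⊕b13⊕b14⊕b15⊕b24⊕b25⊕b26⊕b27⊕b28⊕b29⊕b30⊕b31 = 0⊕1⊕0⊕0⊕1⊕0⊕1⊕0⊕0⊕1⊕0⊕1⊕1⊕0⊕1⊕1 = 0
s16: b16⊕b17⊕b18⊕b19⊕b20⊕b21⊕b22⊕b23⊕b24⊕b25⊕b26⊕b27⊕b28⊕b29⊕b30⊕b31 = 0⊕1⊕1⊕0⊕1⊕0⊕1⊕1⊕0⊕1⊕0⊕1⊕1⊕0⊕1⊕1 = 0
Syndrome (s16...s1) = 00000 → position 0 (no error).

0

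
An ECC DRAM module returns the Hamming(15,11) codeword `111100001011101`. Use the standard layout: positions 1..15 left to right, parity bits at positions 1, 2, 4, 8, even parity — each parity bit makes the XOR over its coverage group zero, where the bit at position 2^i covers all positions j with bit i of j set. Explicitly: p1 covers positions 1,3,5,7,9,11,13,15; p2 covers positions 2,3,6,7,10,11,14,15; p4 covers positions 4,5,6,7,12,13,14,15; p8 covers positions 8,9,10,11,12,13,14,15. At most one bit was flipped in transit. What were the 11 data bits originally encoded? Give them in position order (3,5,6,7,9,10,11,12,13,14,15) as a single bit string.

10001011101

s1: b1⊕b3⊕b5⊕b7⊕b9⊕b11⊕b13⊕b15 = 1⊕1⊕0⊕0⊕1⊕1⊕1⊕1 = 0
s2: b2⊕b3⊕b6⊕b7⊕b10⊕b11⊕b14⊕b15 = 1⊕1⊕0⊕0⊕0⊕1⊕0⊕1 = 0
s4: b4⊕b5⊕b6⊕b7⊕b12⊕b13⊕b14⊕b15 = 1⊕0⊕0⊕0⊕1⊕1⊕0⊕1 = 0
s8: b8⊕b9⊕b10⊕b11⊕b12⊕b13⊕b14⊕b15 = 0⊕1⊕0⊕1⊕1⊕1⊕0⊕1 = 1
Syndrome (s8...s1) = 1000 → position 8.
Flip bit 8: corrected codeword = 111100011011101
Data bits at positions 3,5,6,7,9,10,11,12,13,14,15: 10001011101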